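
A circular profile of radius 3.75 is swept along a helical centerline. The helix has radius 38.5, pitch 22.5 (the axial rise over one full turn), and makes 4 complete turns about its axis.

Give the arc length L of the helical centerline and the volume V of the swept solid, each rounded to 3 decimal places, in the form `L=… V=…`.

2πR = 2π·38.5 = 241.902634
per-turn = √(241.902634² + 22.5²) = √(58516.8845 + 506.25) = √59023.1345 = 242.946773
L = 4 × 242.946773 = 971.787092
V = π·3.75² × L = 44.178647 × 971.787092 = 42932.238590

L=971.787 V=42932.239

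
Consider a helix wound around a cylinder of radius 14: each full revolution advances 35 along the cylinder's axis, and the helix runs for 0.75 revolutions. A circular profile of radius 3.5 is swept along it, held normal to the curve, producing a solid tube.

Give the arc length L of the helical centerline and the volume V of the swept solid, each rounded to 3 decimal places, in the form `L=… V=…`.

2πR = 2π·14 = 87.964594
per-turn = √(87.964594² + 35²) = √(7737.7699 + 1225) = √8962.7699 = 94.671906
L = 0.75 × 94.671906 = 71.003930
V = π·3.5² × L = 38.484510 × 71.003930 = 2732.551445

L=71.004 V=2732.551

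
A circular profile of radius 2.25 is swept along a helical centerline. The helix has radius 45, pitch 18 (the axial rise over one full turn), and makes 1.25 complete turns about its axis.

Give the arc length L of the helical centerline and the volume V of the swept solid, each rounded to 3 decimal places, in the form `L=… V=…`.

2πR = 2π·45 = 282.743339
per-turn = √(282.743339² + 18²) = √(79943.7956 + 324) = √80267.7956 = 283.315717
L = 1.25 × 283.315717 = 354.144647
V = π·2.25² × L = 15.904313 × 354.144647 = 5632.427239

L=354.145 V=5632.427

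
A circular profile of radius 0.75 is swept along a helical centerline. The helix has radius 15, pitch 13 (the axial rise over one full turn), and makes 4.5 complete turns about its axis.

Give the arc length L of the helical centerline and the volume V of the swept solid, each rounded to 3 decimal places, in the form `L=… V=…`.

L=428.131 V=756.569

2πR = 2π·15 = 94.247780
per-turn = √(94.247780² + 13²) = √(8882.6440 + 169) = √9051.6440 = 95.140128
L = 4.5 × 95.140128 = 428.130576
V = π·0.75² × L = 1.767146 × 428.130576 = 756.569178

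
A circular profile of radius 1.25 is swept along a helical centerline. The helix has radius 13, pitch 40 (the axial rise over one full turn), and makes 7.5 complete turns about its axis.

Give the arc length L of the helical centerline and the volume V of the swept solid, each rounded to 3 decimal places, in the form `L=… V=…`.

2πR = 2π·13 = 81.681409
per-turn = √(81.681409² + 40²) = √(6671.8526 + 1600) = √8271.8526 = 90.949726
L = 7.5 × 90.949726 = 682.122942
V = π·1.25² × L = 4.908739 × 682.122942 = 3348.363159

L=682.123 V=3348.363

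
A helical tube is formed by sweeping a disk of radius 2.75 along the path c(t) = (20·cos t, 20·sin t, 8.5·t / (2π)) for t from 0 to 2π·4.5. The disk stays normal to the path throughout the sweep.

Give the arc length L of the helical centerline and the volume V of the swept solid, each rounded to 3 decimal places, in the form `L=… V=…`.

L=566.779 V=13465.698

2πR = 2π·20 = 125.663706
per-turn = √(125.663706² + 8.5²) = √(15791.3670 + 72.25) = √15863.6170 = 125.950852
L = 4.5 × 125.950852 = 566.778833
V = π·2.75² × L = 23.758294 × 566.778833 = 13465.698389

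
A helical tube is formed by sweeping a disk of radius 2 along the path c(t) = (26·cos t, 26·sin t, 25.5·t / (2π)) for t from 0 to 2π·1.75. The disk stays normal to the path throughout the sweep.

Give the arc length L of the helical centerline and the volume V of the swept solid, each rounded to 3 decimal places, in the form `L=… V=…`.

2πR = 2π·26 = 163.362818
per-turn = √(163.362818² + 25.5²) = √(26687.4103 + 650.25) = √27337.6603 = 165.341042
L = 1.75 × 165.341042 = 289.346824
V = π·2² × L = 12.566371 × 289.346824 = 3636.039429

L=289.347 V=3636.039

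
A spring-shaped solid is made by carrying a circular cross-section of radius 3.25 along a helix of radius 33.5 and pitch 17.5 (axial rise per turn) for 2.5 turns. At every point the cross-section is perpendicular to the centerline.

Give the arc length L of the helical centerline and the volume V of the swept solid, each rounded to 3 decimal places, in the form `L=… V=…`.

2πR = 2π·33.5 = 210.486708
per-turn = √(210.486708² + 17.5²) = √(44304.6542 + 306.25) = √44610.9042 = 211.212936
L = 2.5 × 211.212936 = 528.032339
V = π·3.25² × L = 33.183072 × 528.032339 = 17521.735335

L=528.032 V=17521.735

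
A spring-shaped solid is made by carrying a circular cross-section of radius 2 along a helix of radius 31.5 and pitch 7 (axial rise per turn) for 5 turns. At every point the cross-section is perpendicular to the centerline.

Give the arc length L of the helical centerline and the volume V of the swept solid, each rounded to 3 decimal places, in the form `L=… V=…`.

L=990.220 V=12443.477

2πR = 2π·31.5 = 197.920337
per-turn = √(197.920337² + 7²) = √(39172.4599 + 49) = √39221.4599 = 198.044086
L = 5 × 198.044086 = 990.220428
V = π·2² × L = 12.566371 × 990.220428 = 12443.476892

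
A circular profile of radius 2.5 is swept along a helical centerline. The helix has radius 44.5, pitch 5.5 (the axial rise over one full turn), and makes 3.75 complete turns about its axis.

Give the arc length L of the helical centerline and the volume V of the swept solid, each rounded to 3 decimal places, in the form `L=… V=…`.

L=1048.709 V=20591.361

2πR = 2π·44.5 = 279.601746
per-turn = √(279.601746² + 5.5²) = √(78177.1365 + 30.25) = √78207.3865 = 279.655836
L = 3.75 × 279.655836 = 1048.709384
V = π·2.5² × L = 19.634954 × 1048.709384 = 20591.360603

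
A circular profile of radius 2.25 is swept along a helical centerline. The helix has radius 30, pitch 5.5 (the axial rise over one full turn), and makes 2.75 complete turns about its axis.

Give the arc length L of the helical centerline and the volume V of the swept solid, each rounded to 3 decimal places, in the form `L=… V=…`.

2πR = 2π·30 = 188.495559
per-turn = √(188.495559² + 5.5²) = √(35530.5758 + 30.25) = √35560.8258 = 188.575783
L = 2.75 × 188.575783 = 518.583403
V = π·2.25² × L = 15.904313 × 518.583403 = 8247.712652

L=518.583 V=8247.713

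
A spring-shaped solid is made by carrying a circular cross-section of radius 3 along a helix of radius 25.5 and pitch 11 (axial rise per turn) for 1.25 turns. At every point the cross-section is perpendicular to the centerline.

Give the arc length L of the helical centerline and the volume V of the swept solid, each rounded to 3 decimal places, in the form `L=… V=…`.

2πR = 2π·25.5 = 160.221225
per-turn = √(160.221225² + 11²) = √(25670.8410 + 121) = √25791.8410 = 160.598384
L = 1.25 × 160.598384 = 200.747980
V = π·3² × L = 28.274334 × 200.747980 = 5676.015424

L=200.748 V=5676.015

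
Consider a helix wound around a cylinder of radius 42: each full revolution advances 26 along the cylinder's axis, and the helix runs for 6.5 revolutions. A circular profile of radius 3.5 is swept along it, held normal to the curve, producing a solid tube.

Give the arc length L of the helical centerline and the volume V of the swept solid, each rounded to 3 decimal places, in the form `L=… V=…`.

L=1723.615 V=66332.471

2πR = 2π·42 = 263.893783
per-turn = √(263.893783² + 26²) = √(69639.9287 + 676) = √70315.9287 = 265.171508
L = 6.5 × 265.171508 = 1723.614802
V = π·3.5² × L = 38.484510 × 1723.614802 = 66332.471094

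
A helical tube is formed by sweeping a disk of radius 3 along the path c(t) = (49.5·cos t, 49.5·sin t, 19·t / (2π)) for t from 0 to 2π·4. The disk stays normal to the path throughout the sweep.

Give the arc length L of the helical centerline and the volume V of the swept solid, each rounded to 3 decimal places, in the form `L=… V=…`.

2πR = 2π·49.5 = 311.017673
per-turn = √(311.017673² + 19²) = √(96731.9927 + 361) = √97092.9927 = 311.597485
L = 4 × 311.597485 = 1246.389940
V = π·3² × L = 28.274334 × 1246.389940 = 35240.845325

L=1246.390 V=35240.845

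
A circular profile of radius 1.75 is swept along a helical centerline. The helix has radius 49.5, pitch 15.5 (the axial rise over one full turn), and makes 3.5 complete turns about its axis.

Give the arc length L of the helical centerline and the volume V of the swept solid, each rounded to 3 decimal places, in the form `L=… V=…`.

L=1089.913 V=10486.190

2πR = 2π·49.5 = 311.017673
per-turn = √(311.017673² + 15.5²) = √(96731.9927 + 240.25) = √96972.2427 = 311.403665
L = 3.5 × 311.403665 = 1089.912828
V = π·1.75² × L = 9.621128 × 1089.912828 = 10486.190288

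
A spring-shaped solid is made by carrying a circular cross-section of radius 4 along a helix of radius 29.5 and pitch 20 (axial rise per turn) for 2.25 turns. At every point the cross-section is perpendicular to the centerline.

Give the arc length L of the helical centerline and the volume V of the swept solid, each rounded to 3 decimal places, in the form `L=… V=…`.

L=419.467 V=21084.720

2πR = 2π·29.5 = 185.353967
per-turn = √(185.353967² + 20²) = √(34356.0929 + 400) = √34756.0929 = 186.429861
L = 2.25 × 186.429861 = 419.467186
V = π·4² × L = 50.265482 × 419.467186 = 21084.720496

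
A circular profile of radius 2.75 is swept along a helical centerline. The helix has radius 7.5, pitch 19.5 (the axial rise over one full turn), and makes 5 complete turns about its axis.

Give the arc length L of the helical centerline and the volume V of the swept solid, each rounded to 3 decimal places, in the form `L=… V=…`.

L=254.996 V=6058.261

2πR = 2π·7.5 = 47.123890
per-turn = √(47.123890² + 19.5²) = √(2220.6610 + 380.25) = √2600.9110 = 50.999127
L = 5 × 50.999127 = 254.995637
V = π·2.75² × L = 23.758294 × 254.995637 = 6058.261419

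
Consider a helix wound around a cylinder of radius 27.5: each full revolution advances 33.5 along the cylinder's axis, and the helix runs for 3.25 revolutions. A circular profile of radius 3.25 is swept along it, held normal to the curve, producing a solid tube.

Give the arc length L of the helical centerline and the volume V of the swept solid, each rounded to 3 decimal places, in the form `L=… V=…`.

2πR = 2π·27.5 = 172.787596
per-turn = √(172.787596² + 33.5²) = √(29855.5533 + 1122.25) = √30977.8033 = 176.005123
L = 3.25 × 176.005123 = 572.016650
V = π·3.25² × L = 33.183072 × 572.016650 = 18981.269902

L=572.017 V=18981.270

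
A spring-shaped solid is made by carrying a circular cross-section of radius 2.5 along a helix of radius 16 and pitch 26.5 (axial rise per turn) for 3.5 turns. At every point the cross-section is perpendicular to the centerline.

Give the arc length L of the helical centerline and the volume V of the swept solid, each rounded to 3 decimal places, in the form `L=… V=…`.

L=363.878 V=7144.719

2πR = 2π·16 = 100.530965
per-turn = √(100.530965² + 26.5²) = √(10106.4749 + 702.25) = √10808.7249 = 103.965018
L = 3.5 × 103.965018 = 363.877562
V = π·2.5² × L = 19.634954 × 363.877562 = 7144.719222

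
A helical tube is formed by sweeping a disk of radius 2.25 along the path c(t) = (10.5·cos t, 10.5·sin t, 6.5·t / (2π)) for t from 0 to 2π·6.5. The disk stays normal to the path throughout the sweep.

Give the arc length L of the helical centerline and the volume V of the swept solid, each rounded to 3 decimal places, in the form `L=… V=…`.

L=430.904 V=6853.227

2πR = 2π·10.5 = 65.973446
per-turn = √(65.973446² + 6.5²) = √(4352.4955 + 42.25) = √4394.7455 = 66.292877
L = 6.5 × 66.292877 = 430.903700
V = π·2.25² × L = 15.904313 × 430.903700 = 6853.227243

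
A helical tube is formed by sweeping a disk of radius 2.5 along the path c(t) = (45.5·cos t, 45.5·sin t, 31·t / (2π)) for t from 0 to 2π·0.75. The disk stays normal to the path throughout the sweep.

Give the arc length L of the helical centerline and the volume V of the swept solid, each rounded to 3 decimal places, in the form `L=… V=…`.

L=215.671 V=4234.682

2πR = 2π·45.5 = 285.884931
per-turn = √(285.884931² + 31²) = √(81730.1940 + 961) = √82691.1940 = 287.560766
L = 0.75 × 287.560766 = 215.670574
V = π·2.5² × L = 19.634954 × 215.670574 = 4234.681825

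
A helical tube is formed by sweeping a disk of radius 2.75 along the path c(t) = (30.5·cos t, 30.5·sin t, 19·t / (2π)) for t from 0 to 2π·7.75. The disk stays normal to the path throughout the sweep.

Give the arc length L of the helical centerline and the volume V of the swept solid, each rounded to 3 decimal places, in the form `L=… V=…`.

2πR = 2π·30.5 = 191.637152
per-turn = √(191.637152² + 19²) = √(36724.7980 + 361) = √37085.7980 = 192.576733
L = 7.75 × 192.576733 = 1492.469678
V = π·2.75² × L = 23.758294 × 1492.469678 = 35458.534066

L=1492.470 V=35458.534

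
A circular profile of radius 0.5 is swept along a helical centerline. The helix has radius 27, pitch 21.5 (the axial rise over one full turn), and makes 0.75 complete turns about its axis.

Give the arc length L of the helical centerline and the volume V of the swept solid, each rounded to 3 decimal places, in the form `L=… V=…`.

L=128.252 V=100.729

2πR = 2π·27 = 169.646003
per-turn = √(169.646003² + 21.5²) = √(28779.7664 + 462.25) = √29242.0164 = 171.002972
L = 0.75 × 171.002972 = 128.252229
V = π·0.5² × L = 0.785398 × 128.252229 = 100.729065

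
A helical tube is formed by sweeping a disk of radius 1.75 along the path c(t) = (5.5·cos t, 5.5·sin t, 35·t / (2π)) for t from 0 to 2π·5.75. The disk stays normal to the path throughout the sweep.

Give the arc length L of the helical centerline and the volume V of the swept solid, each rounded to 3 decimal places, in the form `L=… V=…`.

2πR = 2π·5.5 = 34.557519
per-turn = √(34.557519² + 35²) = √(1194.2221 + 1225) = √2419.2221 = 49.185589
L = 5.75 × 49.185589 = 282.817135
V = π·1.75² × L = 9.621128 × 282.817135 = 2721.019714

L=282.817 V=2721.020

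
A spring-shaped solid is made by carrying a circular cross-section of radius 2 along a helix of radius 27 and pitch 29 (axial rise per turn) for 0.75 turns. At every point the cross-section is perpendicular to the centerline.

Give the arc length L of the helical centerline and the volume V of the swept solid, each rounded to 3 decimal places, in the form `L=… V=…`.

2πR = 2π·27 = 169.646003
per-turn = √(169.646003² + 29²) = √(28779.7664 + 841) = √29620.7664 = 172.106846
L = 0.75 × 172.106846 = 129.080134
V = π·2² × L = 12.566371 × 129.080134 = 1622.068809

L=129.080 V=1622.069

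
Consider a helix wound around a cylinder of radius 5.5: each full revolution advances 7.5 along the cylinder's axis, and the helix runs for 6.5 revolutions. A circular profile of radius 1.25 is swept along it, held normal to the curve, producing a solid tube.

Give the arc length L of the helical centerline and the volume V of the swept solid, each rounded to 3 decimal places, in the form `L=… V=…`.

L=229.853 V=1128.289

2πR = 2π·5.5 = 34.557519
per-turn = √(34.557519² + 7.5²) = √(1194.2221 + 56.25) = √1250.4721 = 35.362015
L = 6.5 × 35.362015 = 229.853100
V = π·1.25² × L = 4.908739 × 229.853100 = 1128.288766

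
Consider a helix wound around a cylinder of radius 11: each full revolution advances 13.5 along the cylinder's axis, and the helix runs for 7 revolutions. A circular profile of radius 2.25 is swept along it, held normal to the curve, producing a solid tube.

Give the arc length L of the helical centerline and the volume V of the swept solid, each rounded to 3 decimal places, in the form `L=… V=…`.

L=492.948 V=7840.000

2πR = 2π·11 = 69.115038
per-turn = √(69.115038² + 13.5²) = √(4776.8885 + 182.25) = √4959.1385 = 70.421151
L = 7 × 70.421151 = 492.948058
V = π·2.25² × L = 15.904313 × 492.948058 = 7840.000114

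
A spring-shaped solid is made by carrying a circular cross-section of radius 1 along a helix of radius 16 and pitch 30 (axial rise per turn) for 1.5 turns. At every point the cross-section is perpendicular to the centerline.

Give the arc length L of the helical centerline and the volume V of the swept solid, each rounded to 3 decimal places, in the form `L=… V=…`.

2πR = 2π·16 = 100.530965
per-turn = √(100.530965² + 30²) = √(10106.4749 + 900) = √11006.4749 = 104.911748
L = 1.5 × 104.911748 = 157.367622
V = π·1² × L = 3.141593 × 157.367622 = 494.384966

L=157.368 V=494.385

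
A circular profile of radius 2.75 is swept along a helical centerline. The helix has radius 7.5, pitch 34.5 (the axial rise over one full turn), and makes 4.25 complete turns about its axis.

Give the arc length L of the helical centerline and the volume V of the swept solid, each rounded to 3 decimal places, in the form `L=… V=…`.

L=248.213 V=5897.112

2πR = 2π·7.5 = 47.123890
per-turn = √(47.123890² + 34.5²) = √(2220.6610 + 1190.25) = √3410.9110 = 58.403005
L = 4.25 × 58.403005 = 248.212771
V = π·2.75² × L = 23.758294 × 248.212771 = 5897.112101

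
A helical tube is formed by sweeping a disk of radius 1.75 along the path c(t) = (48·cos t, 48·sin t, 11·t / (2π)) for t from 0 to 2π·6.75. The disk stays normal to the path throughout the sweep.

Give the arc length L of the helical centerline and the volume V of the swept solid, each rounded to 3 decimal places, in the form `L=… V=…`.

L=2037.106 V=19599.253

2πR = 2π·48 = 301.592895
per-turn = √(301.592895² + 11²) = √(90958.2742 + 121) = √91079.2742 = 301.793430
L = 6.75 × 301.793430 = 2037.105650
V = π·1.75² × L = 9.621128 × 2037.105650 = 19599.253192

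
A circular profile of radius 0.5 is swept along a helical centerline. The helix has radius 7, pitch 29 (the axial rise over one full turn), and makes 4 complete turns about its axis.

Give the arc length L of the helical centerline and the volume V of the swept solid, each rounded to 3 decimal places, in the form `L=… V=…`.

L=210.730 V=165.507

2πR = 2π·7 = 43.982297
per-turn = √(43.982297² + 29²) = √(1934.4425 + 841) = √2775.4425 = 52.682468
L = 4 × 52.682468 = 210.729873
V = π·0.5² × L = 0.785398 × 210.729873 = 165.506855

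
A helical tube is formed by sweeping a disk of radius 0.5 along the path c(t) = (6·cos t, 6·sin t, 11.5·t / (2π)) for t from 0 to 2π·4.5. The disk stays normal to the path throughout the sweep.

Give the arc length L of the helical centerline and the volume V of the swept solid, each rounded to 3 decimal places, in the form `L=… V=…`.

L=177.364 V=139.301

2πR = 2π·6 = 37.699112
per-turn = √(37.699112² + 11.5²) = √(1421.2230 + 132.25) = √1553.4730 = 39.414122
L = 4.5 × 39.414122 = 177.363550
V = π·0.5² × L = 0.785398 × 177.363550 = 139.301007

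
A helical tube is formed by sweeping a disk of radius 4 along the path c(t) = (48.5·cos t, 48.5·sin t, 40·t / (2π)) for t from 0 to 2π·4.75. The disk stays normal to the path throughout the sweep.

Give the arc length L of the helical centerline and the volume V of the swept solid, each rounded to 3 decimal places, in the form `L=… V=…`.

L=1459.905 V=73382.851

2πR = 2π·48.5 = 304.734487
per-turn = √(304.734487² + 40²) = √(92863.1078 + 1600) = √94463.1078 = 307.348512
L = 4.75 × 307.348512 = 1459.905432
V = π·4² × L = 50.265482 × 1459.905432 = 73382.850874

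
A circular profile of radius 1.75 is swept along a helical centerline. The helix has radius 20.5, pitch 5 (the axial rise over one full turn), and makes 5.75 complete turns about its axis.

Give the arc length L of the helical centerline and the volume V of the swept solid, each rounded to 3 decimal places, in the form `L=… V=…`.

L=741.188 V=7131.067

2πR = 2π·20.5 = 128.805299
per-turn = √(128.805299² + 5²) = √(16590.8050 + 25) = √16615.8050 = 128.902308
L = 5.75 × 128.902308 = 741.188271
V = π·1.75² × L = 9.621128 × 741.188271 = 7131.066856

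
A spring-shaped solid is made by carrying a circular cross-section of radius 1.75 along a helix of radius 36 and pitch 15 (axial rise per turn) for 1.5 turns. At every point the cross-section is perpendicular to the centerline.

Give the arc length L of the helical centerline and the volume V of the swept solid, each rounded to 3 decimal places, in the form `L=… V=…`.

2πR = 2π·36 = 226.194671
per-turn = √(226.194671² + 15²) = √(51164.0292 + 225) = √51389.0292 = 226.691485
L = 1.5 × 226.691485 = 340.037227
V = π·1.75² × L = 9.621128 × 340.037227 = 3271.541516

L=340.037 V=3271.542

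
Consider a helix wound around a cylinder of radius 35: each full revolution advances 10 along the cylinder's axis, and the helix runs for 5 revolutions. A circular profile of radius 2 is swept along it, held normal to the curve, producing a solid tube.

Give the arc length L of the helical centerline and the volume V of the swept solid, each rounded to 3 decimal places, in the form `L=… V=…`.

2πR = 2π·35 = 219.911486
per-turn = √(219.911486² + 10²) = √(48361.0616 + 100) = √48461.0616 = 220.138733
L = 5 × 220.138733 = 1100.693663
V = π·2² × L = 12.566371 × 1100.693663 = 13831.724499

L=1100.694 V=13831.724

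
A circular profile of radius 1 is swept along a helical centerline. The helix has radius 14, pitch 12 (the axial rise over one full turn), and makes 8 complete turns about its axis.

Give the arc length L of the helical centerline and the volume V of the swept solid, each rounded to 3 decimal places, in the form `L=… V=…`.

L=710.235 V=2231.268

2πR = 2π·14 = 87.964594
per-turn = √(87.964594² + 12²) = √(7737.7699 + 144) = √7881.7699 = 88.779332
L = 8 × 88.779332 = 710.234659
V = π·1² × L = 3.141593 × 710.234659 = 2231.267986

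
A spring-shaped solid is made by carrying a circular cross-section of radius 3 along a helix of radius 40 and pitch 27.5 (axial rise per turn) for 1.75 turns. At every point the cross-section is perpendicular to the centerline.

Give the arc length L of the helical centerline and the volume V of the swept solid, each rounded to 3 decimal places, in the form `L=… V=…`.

2πR = 2π·40 = 251.327412
per-turn = √(251.327412² + 27.5²) = √(63165.4682 + 756.25) = √63921.7182 = 252.827447
L = 1.75 × 252.827447 = 442.448033
V = π·3² × L = 28.274334 × 442.448033 = 12509.923410

L=442.448 V=12509.923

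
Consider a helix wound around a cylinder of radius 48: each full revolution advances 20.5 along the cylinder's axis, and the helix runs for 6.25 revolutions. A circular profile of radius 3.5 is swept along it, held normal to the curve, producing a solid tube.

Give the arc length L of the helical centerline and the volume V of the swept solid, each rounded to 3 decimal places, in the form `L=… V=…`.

L=1889.305 V=72708.979

2πR = 2π·48 = 301.592895
per-turn = √(301.592895² + 20.5²) = √(90958.2742 + 420.25) = √91378.5242 = 302.288809
L = 6.25 × 302.288809 = 1889.305057
V = π·3.5² × L = 38.484510 × 1889.305057 = 72708.979388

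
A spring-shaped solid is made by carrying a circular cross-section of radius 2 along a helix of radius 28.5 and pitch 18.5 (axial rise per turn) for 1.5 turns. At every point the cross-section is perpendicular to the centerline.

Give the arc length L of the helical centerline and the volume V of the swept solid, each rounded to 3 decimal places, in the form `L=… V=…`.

L=270.036 V=3393.370

2πR = 2π·28.5 = 179.070781
per-turn = √(179.070781² + 18.5²) = √(32066.3447 + 342.25) = √32408.5947 = 180.023873
L = 1.5 × 180.023873 = 270.035809
V = π·2² × L = 12.566371 × 270.035809 = 3393.370053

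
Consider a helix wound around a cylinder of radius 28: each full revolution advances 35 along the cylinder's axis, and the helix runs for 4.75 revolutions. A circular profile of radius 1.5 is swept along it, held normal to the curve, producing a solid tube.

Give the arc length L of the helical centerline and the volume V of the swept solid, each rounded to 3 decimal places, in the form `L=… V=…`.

2πR = 2π·28 = 175.929189
per-turn = √(175.929189² + 35²) = √(30951.0794 + 1225) = √32176.0794 = 179.376920
L = 4.75 × 179.376920 = 852.040370
V = π·1.5² × L = 7.068583 × 852.040370 = 6022.718473

L=852.040 V=6022.718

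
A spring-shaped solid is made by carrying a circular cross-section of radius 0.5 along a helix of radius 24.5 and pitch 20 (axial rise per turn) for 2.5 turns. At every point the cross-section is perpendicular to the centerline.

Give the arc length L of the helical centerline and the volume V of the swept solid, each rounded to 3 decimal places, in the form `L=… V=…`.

L=388.080 V=304.797

2πR = 2π·24.5 = 153.938040
per-turn = √(153.938040² + 20²) = √(23696.9202 + 400) = √24096.9202 = 155.231827
L = 2.5 × 155.231827 = 388.079568
V = π·0.5² × L = 0.785398 × 388.079568 = 304.796980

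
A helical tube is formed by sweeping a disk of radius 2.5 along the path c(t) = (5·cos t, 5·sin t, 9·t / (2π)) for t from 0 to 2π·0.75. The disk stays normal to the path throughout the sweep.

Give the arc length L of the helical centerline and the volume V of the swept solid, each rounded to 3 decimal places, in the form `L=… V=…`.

2πR = 2π·5 = 31.415927
per-turn = √(31.415927² + 9²) = √(986.9604 + 81) = √1067.9604 = 32.679664
L = 0.75 × 32.679664 = 24.509748
V = π·2.5² × L = 19.634954 × 24.509748 = 481.247777

L=24.510 V=481.248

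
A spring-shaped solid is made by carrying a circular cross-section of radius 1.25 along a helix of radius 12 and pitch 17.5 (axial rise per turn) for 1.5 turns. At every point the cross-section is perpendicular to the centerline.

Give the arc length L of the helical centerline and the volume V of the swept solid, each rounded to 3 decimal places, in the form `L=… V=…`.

2πR = 2π·12 = 75.398224
per-turn = √(75.398224² + 17.5²) = √(5684.8921 + 306.25) = √5991.1421 = 77.402469
L = 1.5 × 77.402469 = 116.103703
V = π·1.25² × L = 4.908739 × 116.103703 = 569.922718

L=116.104 V=569.923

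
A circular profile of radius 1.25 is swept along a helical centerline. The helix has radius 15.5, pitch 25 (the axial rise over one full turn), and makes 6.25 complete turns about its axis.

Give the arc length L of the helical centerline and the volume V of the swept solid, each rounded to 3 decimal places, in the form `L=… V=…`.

L=628.418 V=3084.742

2πR = 2π·15.5 = 97.389372
per-turn = √(97.389372² + 25²) = √(9484.6898 + 625) = √10109.6898 = 100.546953
L = 6.25 × 100.546953 = 628.418458
V = π·1.25² × L = 4.908739 × 628.418458 = 3084.741895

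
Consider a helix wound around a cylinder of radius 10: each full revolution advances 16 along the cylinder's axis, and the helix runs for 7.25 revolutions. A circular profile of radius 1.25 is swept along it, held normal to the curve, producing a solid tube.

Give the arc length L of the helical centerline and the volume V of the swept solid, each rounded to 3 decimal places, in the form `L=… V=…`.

L=470.069 V=2307.444

2πR = 2π·10 = 62.831853
per-turn = √(62.831853² + 16²) = √(3947.8418 + 256) = √4203.8418 = 64.837040
L = 7.25 × 64.837040 = 470.068540
V = π·1.25² × L = 4.908739 × 470.068540 = 2307.443551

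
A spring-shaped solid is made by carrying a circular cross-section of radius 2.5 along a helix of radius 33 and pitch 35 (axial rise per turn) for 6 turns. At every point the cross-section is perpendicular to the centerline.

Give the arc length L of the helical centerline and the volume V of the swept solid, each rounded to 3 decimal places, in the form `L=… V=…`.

L=1261.670 V=24772.838

2πR = 2π·33 = 207.345115
per-turn = √(207.345115² + 35²) = √(42991.9968 + 1225) = √44216.9968 = 210.278379
L = 6 × 210.278379 = 1261.670275
V = π·2.5² × L = 19.634954 × 1261.670275 = 24772.837927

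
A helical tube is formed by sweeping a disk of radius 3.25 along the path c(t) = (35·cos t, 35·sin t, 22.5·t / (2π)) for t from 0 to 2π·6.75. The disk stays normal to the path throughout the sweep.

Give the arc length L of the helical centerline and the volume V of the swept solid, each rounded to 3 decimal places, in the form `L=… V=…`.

L=1492.152 V=49514.180

2πR = 2π·35 = 219.911486
per-turn = √(219.911486² + 22.5²) = √(48361.0616 + 506.25) = √48867.3116 = 221.059520
L = 6.75 × 221.059520 = 1492.151763
V = π·3.25² × L = 33.183072 × 1492.151763 = 49514.179982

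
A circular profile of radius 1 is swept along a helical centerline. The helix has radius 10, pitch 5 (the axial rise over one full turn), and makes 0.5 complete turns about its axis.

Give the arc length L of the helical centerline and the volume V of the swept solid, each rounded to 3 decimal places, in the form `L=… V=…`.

2πR = 2π·10 = 62.831853
per-turn = √(62.831853² + 5²) = √(3947.8418 + 25) = √3972.8418 = 63.030483
L = 0.5 × 63.030483 = 31.515241
V = π·1² × L = 3.141593 × 31.515241 = 99.008051

L=31.515 V=99.008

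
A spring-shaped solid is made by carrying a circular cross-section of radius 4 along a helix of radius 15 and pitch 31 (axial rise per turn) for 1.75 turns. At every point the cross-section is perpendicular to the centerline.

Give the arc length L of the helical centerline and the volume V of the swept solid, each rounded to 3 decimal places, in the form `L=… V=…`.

2πR = 2π·15 = 94.247780
per-turn = √(94.247780² + 31²) = √(8882.6440 + 961) = √9843.6440 = 99.215140
L = 1.75 × 99.215140 = 173.626495
V = π·4² × L = 50.265482 × 173.626495 = 8727.419519

L=173.626 V=8727.420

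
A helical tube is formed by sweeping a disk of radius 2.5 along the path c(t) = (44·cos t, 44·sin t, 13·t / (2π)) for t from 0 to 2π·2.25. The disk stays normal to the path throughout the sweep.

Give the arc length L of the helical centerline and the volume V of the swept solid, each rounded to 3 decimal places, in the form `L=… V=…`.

2πR = 2π·44 = 276.460154
per-turn = √(276.460154² + 13²) = √(76430.2165 + 169) = √76599.2165 = 276.765635
L = 2.25 × 276.765635 = 622.722678
V = π·2.5² × L = 19.634954 × 622.722678 = 12227.131186

L=622.723 V=12227.131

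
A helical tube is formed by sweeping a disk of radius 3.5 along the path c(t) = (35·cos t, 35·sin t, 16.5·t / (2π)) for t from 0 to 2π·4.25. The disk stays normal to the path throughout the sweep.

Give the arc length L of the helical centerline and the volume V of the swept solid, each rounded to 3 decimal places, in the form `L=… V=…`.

2πR = 2π·35 = 219.911486
per-turn = √(219.911486² + 16.5²) = √(48361.0616 + 272.25) = √48633.3116 = 220.529616
L = 4.25 × 220.529616 = 937.250868
V = π·3.5² × L = 38.484510 × 937.250868 = 36069.640420

L=937.251 V=36069.640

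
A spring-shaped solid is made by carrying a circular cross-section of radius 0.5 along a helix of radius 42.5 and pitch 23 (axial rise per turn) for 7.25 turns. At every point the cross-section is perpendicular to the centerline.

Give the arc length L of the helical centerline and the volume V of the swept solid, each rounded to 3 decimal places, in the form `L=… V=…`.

2πR = 2π·42.5 = 267.035376
per-turn = √(267.035376² + 23²) = √(71307.8918 + 529) = √71836.8918 = 268.024051
L = 7.25 × 268.024051 = 1943.174368
V = π·0.5² × L = 0.785398 × 1943.174368 = 1526.165580

L=1943.174 V=1526.166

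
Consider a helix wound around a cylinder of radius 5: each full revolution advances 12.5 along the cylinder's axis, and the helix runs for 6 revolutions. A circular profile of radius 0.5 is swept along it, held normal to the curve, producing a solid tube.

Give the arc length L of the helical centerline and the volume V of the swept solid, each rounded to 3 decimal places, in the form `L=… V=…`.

2πR = 2π·5 = 31.415927
per-turn = √(31.415927² + 12.5²) = √(986.9604 + 156.25) = √1143.2104 = 33.811395
L = 6 × 33.811395 = 202.868371
V = π·0.5² × L = 0.785398 × 202.868371 = 159.332446

L=202.868 V=159.332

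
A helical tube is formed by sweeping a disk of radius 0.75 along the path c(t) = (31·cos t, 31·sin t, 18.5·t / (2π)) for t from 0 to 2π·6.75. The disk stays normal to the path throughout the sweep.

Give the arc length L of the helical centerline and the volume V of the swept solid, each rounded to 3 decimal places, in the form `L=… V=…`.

2πR = 2π·31 = 194.778745
per-turn = √(194.778745² + 18.5²) = √(37938.7593 + 342.25) = √38281.0093 = 195.655333
L = 6.75 × 195.655333 = 1320.673498
V = π·0.75² × L = 1.767146 × 1320.673498 = 2333.822714

L=1320.673 V=2333.823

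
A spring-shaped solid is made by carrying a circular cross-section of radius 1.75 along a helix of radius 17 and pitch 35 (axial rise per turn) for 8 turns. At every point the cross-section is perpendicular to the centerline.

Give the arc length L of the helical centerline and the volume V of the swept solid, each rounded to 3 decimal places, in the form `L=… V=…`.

2πR = 2π·17 = 106.814150
per-turn = √(106.814150² + 35²) = √(11409.2627 + 1225) = √12634.2627 = 112.402236
L = 8 × 112.402236 = 899.217889
V = π·1.75² × L = 9.621128 × 899.217889 = 8651.489962

L=899.218 V=8651.490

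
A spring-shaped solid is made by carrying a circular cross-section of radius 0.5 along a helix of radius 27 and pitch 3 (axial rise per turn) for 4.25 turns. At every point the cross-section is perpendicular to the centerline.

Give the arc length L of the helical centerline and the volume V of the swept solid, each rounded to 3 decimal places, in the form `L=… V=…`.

L=721.108 V=566.357

2πR = 2π·27 = 169.646003
per-turn = √(169.646003² + 3²) = √(28779.7664 + 9) = √28788.7664 = 169.672527
L = 4.25 × 169.672527 = 721.108240
V = π·0.5² × L = 0.785398 × 721.108240 = 566.357087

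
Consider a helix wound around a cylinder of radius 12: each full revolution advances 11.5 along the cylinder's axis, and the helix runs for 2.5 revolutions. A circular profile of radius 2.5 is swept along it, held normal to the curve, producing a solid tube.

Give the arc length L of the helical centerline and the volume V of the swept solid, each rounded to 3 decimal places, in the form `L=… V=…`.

L=190.675 V=3743.904

2πR = 2π·12 = 75.398224
per-turn = √(75.398224² + 11.5²) = √(5684.8921 + 132.25) = √5817.1421 = 76.270192
L = 2.5 × 76.270192 = 190.675479
V = π·2.5² × L = 19.634954 × 190.675479 = 3743.904278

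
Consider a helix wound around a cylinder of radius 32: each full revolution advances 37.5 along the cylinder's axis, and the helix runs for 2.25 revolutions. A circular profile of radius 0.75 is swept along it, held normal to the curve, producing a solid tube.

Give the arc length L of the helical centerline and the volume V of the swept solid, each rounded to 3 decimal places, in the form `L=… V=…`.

2πR = 2π·32 = 201.061930
per-turn = √(201.061930² + 37.5²) = √(40425.8996 + 1406.25) = √41832.1496 = 204.529092
L = 2.25 × 204.529092 = 460.190458
V = π·0.75² × L = 1.767146 × 460.190458 = 813.223666

L=460.190 V=813.224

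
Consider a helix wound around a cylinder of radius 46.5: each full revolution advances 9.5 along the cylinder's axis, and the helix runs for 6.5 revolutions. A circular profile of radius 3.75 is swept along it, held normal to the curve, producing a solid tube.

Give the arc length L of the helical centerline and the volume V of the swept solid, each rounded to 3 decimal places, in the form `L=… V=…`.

L=1900.096 V=83943.688

2πR = 2π·46.5 = 292.168117
per-turn = √(292.168117² + 9.5²) = √(85362.2085 + 90.25) = √85452.4585 = 292.322525
L = 6.5 × 292.322525 = 1900.096411
V = π·3.75² × L = 44.178647 × 1900.096411 = 83943.688010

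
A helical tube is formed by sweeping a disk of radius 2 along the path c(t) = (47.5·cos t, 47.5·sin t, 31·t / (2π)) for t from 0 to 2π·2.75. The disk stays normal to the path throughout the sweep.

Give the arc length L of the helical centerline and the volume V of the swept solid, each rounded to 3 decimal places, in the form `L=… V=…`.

L=825.157 V=10369.224

2πR = 2π·47.5 = 298.451302
per-turn = √(298.451302² + 31²) = √(89073.1797 + 961) = √90034.1797 = 300.056961
L = 2.75 × 300.056961 = 825.156642
V = π·2² × L = 12.566371 × 825.156642 = 10369.224181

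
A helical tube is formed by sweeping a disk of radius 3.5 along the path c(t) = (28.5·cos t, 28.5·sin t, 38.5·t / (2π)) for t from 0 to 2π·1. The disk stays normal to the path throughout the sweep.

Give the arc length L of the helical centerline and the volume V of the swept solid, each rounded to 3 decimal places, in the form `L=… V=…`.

L=183.163 V=7048.929

2πR = 2π·28.5 = 179.070781
per-turn = √(179.070781² + 38.5²) = √(32066.3447 + 1482.25) = √33548.5947 = 183.162755
L = 1 × 183.162755 = 183.162755
V = π·3.5² × L = 38.484510 × 183.162755 = 7048.928865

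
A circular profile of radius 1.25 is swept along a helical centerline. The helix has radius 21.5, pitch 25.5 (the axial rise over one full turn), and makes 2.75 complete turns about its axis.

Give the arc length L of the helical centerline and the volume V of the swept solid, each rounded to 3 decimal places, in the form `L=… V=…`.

L=378.054 V=1855.768

2πR = 2π·21.5 = 135.088484
per-turn = √(135.088484² + 25.5²) = √(18248.8985 + 650.25) = √18899.1485 = 137.474174
L = 2.75 × 137.474174 = 378.053979
V = π·1.25² × L = 4.908739 × 378.053979 = 1855.768128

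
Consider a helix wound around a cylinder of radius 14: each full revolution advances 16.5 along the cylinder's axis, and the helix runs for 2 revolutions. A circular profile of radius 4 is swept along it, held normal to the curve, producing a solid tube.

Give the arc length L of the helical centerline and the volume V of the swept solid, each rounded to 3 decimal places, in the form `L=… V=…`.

L=178.997 V=8997.392

2πR = 2π·14 = 87.964594
per-turn = √(87.964594² + 16.5²) = √(7737.7699 + 272.25) = √8010.0199 = 89.498714
L = 2 × 89.498714 = 178.997428
V = π·4² × L = 50.265482 × 178.997428 = 8997.392101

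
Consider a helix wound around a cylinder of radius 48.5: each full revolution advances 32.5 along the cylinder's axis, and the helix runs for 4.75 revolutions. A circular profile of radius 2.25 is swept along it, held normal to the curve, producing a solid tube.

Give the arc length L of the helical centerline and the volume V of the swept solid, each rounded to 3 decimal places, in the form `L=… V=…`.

2πR = 2π·48.5 = 304.734487
per-turn = √(304.734487² + 32.5²) = √(92863.1078 + 1056.25) = √93919.3578 = 306.462653
L = 4.75 × 306.462653 = 1455.697603
V = π·2.25² × L = 15.904313 × 1455.697603 = 23151.870029

L=1455.698 V=23151.870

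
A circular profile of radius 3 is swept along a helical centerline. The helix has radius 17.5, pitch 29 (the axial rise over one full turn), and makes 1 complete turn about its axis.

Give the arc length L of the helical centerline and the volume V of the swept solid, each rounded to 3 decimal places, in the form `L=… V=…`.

2πR = 2π·17.5 = 109.955743
per-turn = √(109.955743² + 29²) = √(12090.2654 + 841) = √12931.2654 = 113.715722
L = 1 × 113.715722 = 113.715722
V = π·3² × L = 28.274334 × 113.715722 = 3215.236287

L=113.716 V=3215.236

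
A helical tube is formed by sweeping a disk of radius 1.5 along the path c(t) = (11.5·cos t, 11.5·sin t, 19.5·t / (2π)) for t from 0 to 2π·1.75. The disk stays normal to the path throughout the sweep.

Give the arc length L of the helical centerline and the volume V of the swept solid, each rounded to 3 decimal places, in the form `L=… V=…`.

2πR = 2π·11.5 = 72.256631
per-turn = √(72.256631² + 19.5²) = √(5221.0207 + 380.25) = √5601.2707 = 74.841638
L = 1.75 × 74.841638 = 130.972866
V = π·1.5² × L = 7.068583 × 130.972866 = 925.792635

L=130.973 V=925.793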